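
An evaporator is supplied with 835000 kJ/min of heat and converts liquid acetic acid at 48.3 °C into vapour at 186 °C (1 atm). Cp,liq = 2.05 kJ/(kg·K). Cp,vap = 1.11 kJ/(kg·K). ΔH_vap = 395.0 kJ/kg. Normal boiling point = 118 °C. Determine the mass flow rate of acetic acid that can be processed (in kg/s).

ṁ = 22.7 kg/s

Δh = 2.05×(118−48.3) + 395.0 + 1.11×(186−118) = 613.37 kJ/kg
Q = 835000 kJ/min = 13917 kJ/s = 13917 kJ/s
ṁ = Q/Δh = 13917 / 613.37 = 22.689 kg/s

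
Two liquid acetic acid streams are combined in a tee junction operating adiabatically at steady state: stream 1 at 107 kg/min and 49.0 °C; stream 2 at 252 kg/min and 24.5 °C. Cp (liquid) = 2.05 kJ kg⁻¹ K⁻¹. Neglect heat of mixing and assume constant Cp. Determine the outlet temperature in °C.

No heat crosses the boundary, so H_out = H_in.
T_out = Σ ṁᵢCp,ᵢTᵢ / Σ ṁᵢCp,ᵢ
      = 23405 / 735.95 = 31.802 °C

T_out = 31.8 °C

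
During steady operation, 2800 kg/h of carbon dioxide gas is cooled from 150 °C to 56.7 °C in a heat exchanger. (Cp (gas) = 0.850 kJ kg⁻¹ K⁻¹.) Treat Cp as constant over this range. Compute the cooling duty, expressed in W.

Q_c = 61700 W

Q = ṁ·Cp·ΔT = 2800 × 0.850 × (56.7 − 150) = -222050 kJ/h
Converting: 222050 / 3600 s = 61.682 kW
Cooling duty = 61682 W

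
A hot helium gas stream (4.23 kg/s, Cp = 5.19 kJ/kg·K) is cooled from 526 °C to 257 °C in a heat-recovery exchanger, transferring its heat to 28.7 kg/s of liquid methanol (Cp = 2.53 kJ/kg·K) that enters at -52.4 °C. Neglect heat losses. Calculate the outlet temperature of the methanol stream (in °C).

T_c,out = 28.9 °C

Heat released by hot stream: Q = 4.23 × 5.19 × (526 − 257) = 5905.5 kJ/s
Energy balance on cold side (adiabatic exchanger): Q = ṁ_c·Cp_c·(T_c,out − T_c,in)
T_c,out = -52.4 + 5905.5/(28.7 × 2.53) = 28.931 °C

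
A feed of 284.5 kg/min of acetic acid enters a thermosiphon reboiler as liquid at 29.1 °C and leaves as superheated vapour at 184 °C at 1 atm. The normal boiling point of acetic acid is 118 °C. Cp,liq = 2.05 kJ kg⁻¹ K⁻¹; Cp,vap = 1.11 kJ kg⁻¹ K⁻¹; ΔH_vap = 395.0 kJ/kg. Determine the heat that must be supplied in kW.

Q = 3080 kW

liquid 29.1→118 °C: 182.25 kJ/kg
vaporisation at 118 °C: 395 kJ/kg
vapour 118→184 °C: 73.26 kJ/kg
Δh = 182.25 + 395 + 73.26 = 650.5 kJ/kg
Q = ṁ·Δh = 284.5 kg/min × 650.5 kJ/kg = 185070 kJ/min
|Q| = 3084.5 kW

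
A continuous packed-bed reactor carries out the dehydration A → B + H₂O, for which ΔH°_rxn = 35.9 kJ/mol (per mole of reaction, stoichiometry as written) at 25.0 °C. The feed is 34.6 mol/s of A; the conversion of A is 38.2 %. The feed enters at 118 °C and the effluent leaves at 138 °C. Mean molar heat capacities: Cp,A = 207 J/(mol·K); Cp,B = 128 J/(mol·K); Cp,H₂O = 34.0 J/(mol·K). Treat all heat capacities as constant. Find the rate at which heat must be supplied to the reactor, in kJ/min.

Extent of reaction ξ = 0.382 × 34.6 = 13.217 mol/s
Reaction term: ξ·ΔH°_rxn = 13.217 × 35.9 = 474.5 kJ/s
Sensible, feed 118→25 °C: -666.08 kJ/s
Outlet flows (mol/s): A 21.383, B 13.217, H₂O 13.217
Sensible, products 25→138 °C: 742.12 kJ/s
Q = ΔH = 550.53 kJ/s = 550.53 kW
Heat supplied = 33032 kJ/min

Q_in = 33000 kJ/min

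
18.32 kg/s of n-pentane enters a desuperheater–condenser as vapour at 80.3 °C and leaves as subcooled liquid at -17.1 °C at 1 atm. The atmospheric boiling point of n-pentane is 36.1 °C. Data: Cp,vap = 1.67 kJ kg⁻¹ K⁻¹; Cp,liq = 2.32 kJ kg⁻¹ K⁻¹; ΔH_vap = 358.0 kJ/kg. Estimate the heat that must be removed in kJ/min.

vapour 80.3→36.1 °C: -73.814 kJ/kg
condensation at 36.1 °C: -358 kJ/kg
liquid 36.1→-17.1 °C: -123.42 kJ/kg
Δh = -73.814 + -358 + -123.42 = -555.24 kJ/kg
Q = ṁ·Δh = 18.32 kg/s × -555.24 kJ/kg = -10172 kJ/s
|Q| = 10172 kW = 610320 kJ/min

Q_c = 610000 kJ/min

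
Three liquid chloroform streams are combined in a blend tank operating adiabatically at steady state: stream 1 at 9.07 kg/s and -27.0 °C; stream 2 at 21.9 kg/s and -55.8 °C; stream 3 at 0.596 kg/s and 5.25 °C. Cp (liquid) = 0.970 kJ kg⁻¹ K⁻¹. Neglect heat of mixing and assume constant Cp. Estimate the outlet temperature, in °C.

T_out = -46.4 °C

Energy balance with Q = 0: Σ ṁᵢCp,ᵢ(T_out − Tᵢ) = 0
T_out = Σ ṁᵢCp,ᵢTᵢ / Σ ṁᵢCp,ᵢ
      = -1419.9 / 30.619 = -46.372 °C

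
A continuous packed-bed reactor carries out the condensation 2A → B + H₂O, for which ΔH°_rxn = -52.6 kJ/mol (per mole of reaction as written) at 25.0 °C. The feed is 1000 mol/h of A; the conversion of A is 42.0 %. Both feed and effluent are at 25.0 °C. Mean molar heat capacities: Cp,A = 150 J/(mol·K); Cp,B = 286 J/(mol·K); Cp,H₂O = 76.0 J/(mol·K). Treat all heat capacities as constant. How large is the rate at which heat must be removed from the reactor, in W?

Q_out = 3070 W

Extent of reaction ξ = 0.420 × 1000 / 2 = 210 mol/h
Reaction term: ξ·ΔH°_rxn = 210 × -52.6 = -11046 kJ/h
Q = ΔH = -11046 kJ/h = -3.0683 kW
Heat removed = 3068.3 W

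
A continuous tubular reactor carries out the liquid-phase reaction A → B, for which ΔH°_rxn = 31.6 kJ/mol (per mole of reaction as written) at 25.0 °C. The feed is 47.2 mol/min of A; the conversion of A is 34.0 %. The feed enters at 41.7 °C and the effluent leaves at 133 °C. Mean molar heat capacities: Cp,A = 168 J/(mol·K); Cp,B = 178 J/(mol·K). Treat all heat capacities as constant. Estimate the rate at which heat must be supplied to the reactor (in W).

Q_in = 20800 W

Extent of reaction ξ = 0.340 × 47.2 = 16.048 mol/min
Reaction term: ξ·ΔH°_rxn = 16.048 × 31.6 = 507.12 kJ/min
Sensible, feed 41.7→25 °C: -132.42 kJ/min
Outlet flows (mol/min): A 31.152, B 16.048
Sensible, products 25→133 °C: 873.73 kJ/min
Q = ΔH = 1248.4 kJ/min = 20.807 kW
Heat supplied = 20807 W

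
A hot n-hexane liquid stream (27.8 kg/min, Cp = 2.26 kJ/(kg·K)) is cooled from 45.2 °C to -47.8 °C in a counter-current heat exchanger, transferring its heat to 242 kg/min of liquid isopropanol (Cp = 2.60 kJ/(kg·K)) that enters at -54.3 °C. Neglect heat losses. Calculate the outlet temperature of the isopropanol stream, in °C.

T_c,out = -45.0 °C

Heat released by hot stream: Q = 27.8 × 2.26 × (45.2 − -47.8) = 5843 kJ/min
Energy balance on cold side (adiabatic exchanger): Q = ṁ_c·Cp_c·(T_c,out − T_c,in)
T_c,out = -54.3 + 5843/(242 × 2.60) = -45.014 °C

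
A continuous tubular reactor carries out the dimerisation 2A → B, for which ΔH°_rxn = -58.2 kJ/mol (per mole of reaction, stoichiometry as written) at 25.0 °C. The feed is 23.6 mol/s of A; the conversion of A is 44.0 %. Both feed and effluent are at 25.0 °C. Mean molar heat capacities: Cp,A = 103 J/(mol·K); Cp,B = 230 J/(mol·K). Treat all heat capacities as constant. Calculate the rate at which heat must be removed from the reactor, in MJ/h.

Q_out = 1090 MJ/h

Extent of reaction ξ = 0.440 × 23.6 / 2 = 5.192 mol/s
Reaction term: ξ·ΔH°_rxn = 5.192 × -58.2 = -302.17 kJ/s
Q = ΔH = -302.17 kJ/s = -302.17 kW
Heat removed = 1087.8 MJ/h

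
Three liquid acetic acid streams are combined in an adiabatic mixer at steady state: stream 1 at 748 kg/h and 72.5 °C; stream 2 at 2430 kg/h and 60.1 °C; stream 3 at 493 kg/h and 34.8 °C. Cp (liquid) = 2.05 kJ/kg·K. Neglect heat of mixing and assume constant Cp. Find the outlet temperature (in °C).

Adiabatic, steady state ⇒ Σ ṁᵢCp,ᵢ(T_out − Tᵢ) = 0
Σ ṁᵢCp,ᵢTᵢ = 748×2.05×72.5 + 2430×2.05×60.1 + 493×2.05×34.8 = 445730
Σ ṁᵢCp,ᵢ = 748×2.05 + 2430×2.05 + 493×2.05 = 7525.5
T_out = 445730 / 7525.5 = 59.229 °C

T_out = 59.2 °C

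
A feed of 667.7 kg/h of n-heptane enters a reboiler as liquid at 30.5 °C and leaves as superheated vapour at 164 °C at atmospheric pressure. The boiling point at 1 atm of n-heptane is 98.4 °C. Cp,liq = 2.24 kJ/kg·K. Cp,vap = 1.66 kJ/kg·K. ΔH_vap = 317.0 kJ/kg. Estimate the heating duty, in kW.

liquid 30.5→98.4 °C: 152.1 kJ/kg
vaporisation at 98.4 °C: 317 kJ/kg
vapour 98.4→164 °C: 108.9 kJ/kg
Δh = 152.1 + 317 + 108.9 = 577.99 kJ/kg
Q = ṁ·Δh = 667.7 kg/h × 577.99 kJ/kg = 385930 kJ/h
|Q| = 107.2 kW

Q = 107 kW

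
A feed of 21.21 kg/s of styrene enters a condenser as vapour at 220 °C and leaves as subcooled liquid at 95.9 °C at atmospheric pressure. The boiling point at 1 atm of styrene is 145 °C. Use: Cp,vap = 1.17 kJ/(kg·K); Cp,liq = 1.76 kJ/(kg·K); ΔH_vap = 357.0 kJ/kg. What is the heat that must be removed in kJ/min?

vapour 220→145 °C: -87.75 kJ/kg
condensation at 145 °C: -357 kJ/kg
liquid 145→95.9 °C: -86.416 kJ/kg
Δh = -87.75 + -357 + -86.416 = -531.17 kJ/kg
Q = ṁ·Δh = 21.21 kg/s × -531.17 kJ/kg = -11266 kJ/s
|Q| = 11266 kW = 675960 kJ/min

Q_c = 676000 kJ/min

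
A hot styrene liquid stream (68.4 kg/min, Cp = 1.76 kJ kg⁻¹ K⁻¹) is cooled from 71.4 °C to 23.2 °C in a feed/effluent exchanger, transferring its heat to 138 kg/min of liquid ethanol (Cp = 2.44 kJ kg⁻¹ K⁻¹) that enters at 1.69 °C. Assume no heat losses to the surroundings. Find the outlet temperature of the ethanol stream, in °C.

Heat released by hot stream: Q = 68.4 × 1.76 × (71.4 − 23.2) = 5802.5 kJ/min
Energy balance on cold side (adiabatic exchanger): Q = ṁ_c·Cp_c·(T_c,out − T_c,in)
T_c,out = 1.69 + 5802.5/(138 × 2.44) = 18.922 °C

T_c,out = 18.9 °C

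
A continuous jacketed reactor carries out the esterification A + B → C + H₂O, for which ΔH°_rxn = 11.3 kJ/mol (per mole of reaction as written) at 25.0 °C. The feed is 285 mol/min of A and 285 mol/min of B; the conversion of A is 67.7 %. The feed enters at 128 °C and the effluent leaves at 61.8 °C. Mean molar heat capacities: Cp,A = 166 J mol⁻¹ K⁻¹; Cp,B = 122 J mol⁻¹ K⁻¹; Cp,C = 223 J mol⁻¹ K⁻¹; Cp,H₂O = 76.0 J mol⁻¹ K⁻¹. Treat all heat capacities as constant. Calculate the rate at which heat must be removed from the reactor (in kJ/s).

Extent of reaction ξ = 0.677 × 285 = 192.95 mol/min
Reaction term: ξ·ΔH°_rxn = 192.95 × 11.3 = 2180.3 kJ/min
Sensible, feed 128→25 °C: -8454.2 kJ/min
Outlet flows (mol/min): A 92.055, B 92.055, C 192.95, H₂O 192.95
Sensible, products 25→61.8 °C: 3098.6 kJ/min
Q = ΔH = -3175.3 kJ/min = -52.922 kW
Heat removed = 52.922 kJ/s

Q_out = 52.9 kJ/s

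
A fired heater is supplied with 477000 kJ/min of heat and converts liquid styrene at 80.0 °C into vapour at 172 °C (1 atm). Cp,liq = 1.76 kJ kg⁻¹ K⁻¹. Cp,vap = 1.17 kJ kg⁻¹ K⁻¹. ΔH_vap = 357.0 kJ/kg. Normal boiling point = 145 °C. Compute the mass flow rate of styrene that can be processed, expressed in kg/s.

ṁ = 15.8 kg/s

Δh = 1.76×(145−80.0) + 357.0 + 1.17×(172−145) = 502.99 kJ/kg
Q = 477000 kJ/min = 7950 kJ/s = 7950 kJ/s
ṁ = Q/Δh = 7950 / 502.99 = 15.805 kg/s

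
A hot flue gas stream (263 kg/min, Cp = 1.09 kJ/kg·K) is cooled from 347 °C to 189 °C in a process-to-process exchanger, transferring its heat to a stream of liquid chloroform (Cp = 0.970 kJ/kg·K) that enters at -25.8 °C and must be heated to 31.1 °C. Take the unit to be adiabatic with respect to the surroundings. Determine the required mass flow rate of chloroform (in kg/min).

Heat released by hot stream: Q = 263 × 1.09 × (347 − 189) = 45294 kJ/min
Energy balance on cold side (adiabatic exchanger): Q = ṁ_c·Cp_c·(T_c,out − T_c,in)
ṁ_c = 45294 / [0.970 × (31.1 − -25.8)] = 820.65 kg/min

ṁ_c = 821 kg/min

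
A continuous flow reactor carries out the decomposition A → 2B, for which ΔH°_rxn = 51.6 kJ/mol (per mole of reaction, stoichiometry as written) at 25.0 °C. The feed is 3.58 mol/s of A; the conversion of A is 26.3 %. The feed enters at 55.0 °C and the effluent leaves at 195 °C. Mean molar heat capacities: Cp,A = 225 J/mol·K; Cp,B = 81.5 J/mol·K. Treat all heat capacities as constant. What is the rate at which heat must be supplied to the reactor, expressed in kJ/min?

Extent of reaction ξ = 0.263 × 3.58 = 0.94154 mol/s
Reaction term: ξ·ΔH°_rxn = 0.94154 × 51.6 = 48.583 kJ/s
Sensible, feed 55.0→25 °C: -24.165 kJ/s
Outlet flows (mol/s): A 2.6385, B 1.8831
Sensible, products 25→195 °C: 127.01 kJ/s
Q = ΔH = 151.43 kJ/s = 151.43 kW
Heat supplied = 9085.8 kJ/min

Q_in = 9090 kJ/min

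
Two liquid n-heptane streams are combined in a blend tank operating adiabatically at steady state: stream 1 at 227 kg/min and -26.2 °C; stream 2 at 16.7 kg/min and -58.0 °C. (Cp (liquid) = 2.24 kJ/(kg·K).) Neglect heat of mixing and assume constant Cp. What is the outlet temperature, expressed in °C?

T_out = -28.4 °C

No heat crosses the boundary, so H_out = H_in.
Σ ṁᵢCp,ᵢTᵢ = 227×2.24×-26.2 + 16.7×2.24×-58.0 = -15492
Σ ṁᵢCp,ᵢ = 227×2.24 + 16.7×2.24 = 545.89
T_out = -15492 / 545.89 = -28.379 °C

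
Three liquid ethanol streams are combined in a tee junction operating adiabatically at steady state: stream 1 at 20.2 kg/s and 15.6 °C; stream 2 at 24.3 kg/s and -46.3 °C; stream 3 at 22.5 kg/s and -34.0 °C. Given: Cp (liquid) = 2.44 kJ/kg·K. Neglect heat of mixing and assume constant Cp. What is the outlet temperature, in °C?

Adiabatic, steady state ⇒ Σ ṁᵢCp,ᵢ(T_out − Tᵢ) = 0
T_out = Σ ṁᵢCp,ᵢTᵢ / Σ ṁᵢCp,ᵢ
      = -3842.9 / 163.48 = -23.507 °C

T_out = -23.5 °C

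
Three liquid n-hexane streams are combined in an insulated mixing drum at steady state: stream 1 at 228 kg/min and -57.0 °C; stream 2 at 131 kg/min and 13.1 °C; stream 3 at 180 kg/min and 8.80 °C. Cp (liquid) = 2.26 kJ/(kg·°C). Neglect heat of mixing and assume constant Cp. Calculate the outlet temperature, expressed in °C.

T_out = -18.0 °C

No heat crosses the boundary, so H_out = H_in.
T_out = Σ ṁᵢCp,ᵢTᵢ / Σ ṁᵢCp,ᵢ
      = -21913 / 1218.1 = -17.989 °C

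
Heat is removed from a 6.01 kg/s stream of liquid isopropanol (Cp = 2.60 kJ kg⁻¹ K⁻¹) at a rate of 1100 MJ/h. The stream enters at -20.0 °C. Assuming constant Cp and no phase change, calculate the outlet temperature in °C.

T_out = -39.6 °C

Q = 1100 MJ/h = 305.56 kJ/s
ΔT = Q/(ṁ·Cp) = 305.56/(6.01×2.60) = 19.554 K
T_out = -20.0 − 19.554 = -39.554 °C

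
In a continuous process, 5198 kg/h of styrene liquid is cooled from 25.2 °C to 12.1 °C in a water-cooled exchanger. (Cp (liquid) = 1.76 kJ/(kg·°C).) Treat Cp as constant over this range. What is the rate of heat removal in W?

Q = ṁ·Cp·ΔT = 5198 × 1.76 × (12.1 − 25.2) = -119850 kJ/h
Converting: 119850 / 3600 s = 33.29 kW
Cooling duty = 33290 W

Q_c = 33300 W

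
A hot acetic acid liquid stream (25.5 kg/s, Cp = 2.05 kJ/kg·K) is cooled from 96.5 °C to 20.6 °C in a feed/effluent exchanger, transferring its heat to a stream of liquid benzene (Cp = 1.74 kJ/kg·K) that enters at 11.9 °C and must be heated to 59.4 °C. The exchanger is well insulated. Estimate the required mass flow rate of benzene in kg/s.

ṁ_c = 48.0 kg/s

Heat released by hot stream: Q = 25.5 × 2.05 × (96.5 − 20.6) = 3967.7 kJ/s
Energy balance on cold side (adiabatic exchanger): Q = ṁ_c·Cp_c·(T_c,out − T_c,in)
ṁ_c = 3967.7 / [1.74 × (59.4 − 11.9)] = 48.006 kg/s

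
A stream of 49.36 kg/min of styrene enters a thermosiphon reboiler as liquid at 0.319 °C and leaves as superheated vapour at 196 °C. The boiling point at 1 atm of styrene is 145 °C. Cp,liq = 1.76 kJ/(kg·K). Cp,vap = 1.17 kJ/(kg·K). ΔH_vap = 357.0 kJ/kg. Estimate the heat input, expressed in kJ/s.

Q = 552 kJ/s

liquid 0.319→145 °C: 254.64 kJ/kg
vaporisation at 145 °C: 357 kJ/kg
vapour 145→196 °C: 59.67 kJ/kg
Δh = 254.64 + 357 + 59.67 = 671.31 kJ/kg
Q = ṁ·Δh = 49.36 kg/min × 671.31 kJ/kg = 33136 kJ/min
|Q| = 552.26 kW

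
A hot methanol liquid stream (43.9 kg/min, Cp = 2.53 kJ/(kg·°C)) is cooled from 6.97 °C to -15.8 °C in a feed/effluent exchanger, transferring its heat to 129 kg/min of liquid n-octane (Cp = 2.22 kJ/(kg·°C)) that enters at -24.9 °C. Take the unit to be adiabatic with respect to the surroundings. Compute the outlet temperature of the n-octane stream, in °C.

T_c,out = -16.1 °C

Heat released by hot stream: Q = 43.9 × 2.53 × (6.97 − -15.8) = 2529 kJ/min
Energy balance on cold side (adiabatic exchanger): Q = ṁ_c·Cp_c·(T_c,out − T_c,in)
T_c,out = -24.9 + 2529/(129 × 2.22) = -16.069 °C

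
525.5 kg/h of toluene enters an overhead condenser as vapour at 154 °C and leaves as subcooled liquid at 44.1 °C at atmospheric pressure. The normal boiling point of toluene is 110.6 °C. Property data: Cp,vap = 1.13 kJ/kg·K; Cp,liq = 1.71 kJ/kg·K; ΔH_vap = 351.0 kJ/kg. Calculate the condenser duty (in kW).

vapour 154→110.6 °C: -49.042 kJ/kg
condensation at 110.6 °C: -351 kJ/kg
liquid 110.6→44.1 °C: -113.72 kJ/kg
Δh = -49.042 + -351 + -113.72 = -513.76 kJ/kg
Q = ṁ·Δh = 525.5 kg/h × -513.76 kJ/kg = -269980 kJ/h
|Q| = 74.994 kW

Q_c = 75.0 kW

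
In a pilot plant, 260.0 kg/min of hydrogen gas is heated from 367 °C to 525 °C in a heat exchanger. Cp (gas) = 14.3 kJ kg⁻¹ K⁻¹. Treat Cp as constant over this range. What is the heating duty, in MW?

Q = 9.79 MW

Q = ṁ·Cp·ΔT = 260.0 × 14.3 × (525 − 367) = 587440 kJ/min
Converting: 587440 / 60 s = 9790.7 kW
Heating duty = 9.7907 MW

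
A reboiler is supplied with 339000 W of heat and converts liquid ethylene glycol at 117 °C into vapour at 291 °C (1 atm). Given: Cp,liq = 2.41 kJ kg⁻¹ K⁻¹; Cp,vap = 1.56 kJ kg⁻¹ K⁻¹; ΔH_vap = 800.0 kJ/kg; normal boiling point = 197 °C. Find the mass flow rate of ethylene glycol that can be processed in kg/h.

Δh = 2.41×(197−117) + 800.0 + 1.56×(291−197) = 1139.4 kJ/kg
Q = 339000 W = 339 kJ/s = 1.2204e+06 kJ/h
ṁ = Q/Δh = 1.2204e+06 / 1139.4 = 1071.1 kg/h

ṁ = 1070 kg/h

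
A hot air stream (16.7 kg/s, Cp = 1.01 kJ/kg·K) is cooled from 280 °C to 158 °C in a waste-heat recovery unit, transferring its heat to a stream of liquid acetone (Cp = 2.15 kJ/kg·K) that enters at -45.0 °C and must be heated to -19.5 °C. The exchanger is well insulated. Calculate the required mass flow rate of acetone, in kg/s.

ṁ_c = 37.5 kg/s

Heat released by hot stream: Q = 16.7 × 1.01 × (280 − 158) = 2057.8 kJ/s
Energy balance on cold side (adiabatic exchanger): Q = ṁ_c·Cp_c·(T_c,out − T_c,in)
ṁ_c = 2057.8 / [2.15 × (-19.5 − -45.0)] = 37.533 kg/s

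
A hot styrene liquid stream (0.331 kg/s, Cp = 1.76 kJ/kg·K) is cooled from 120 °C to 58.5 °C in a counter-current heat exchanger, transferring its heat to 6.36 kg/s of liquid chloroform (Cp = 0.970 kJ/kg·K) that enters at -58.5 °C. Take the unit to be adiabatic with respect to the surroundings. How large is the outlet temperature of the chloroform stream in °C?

Heat released by hot stream: Q = 0.331 × 1.76 × (120 − 58.5) = 35.827 kJ/s
Energy balance on cold side (adiabatic exchanger): Q = ṁ_c·Cp_c·(T_c,out − T_c,in)
T_c,out = -58.5 + 35.827/(6.36 × 0.970) = -52.693 °C

T_c,out = -52.7 °C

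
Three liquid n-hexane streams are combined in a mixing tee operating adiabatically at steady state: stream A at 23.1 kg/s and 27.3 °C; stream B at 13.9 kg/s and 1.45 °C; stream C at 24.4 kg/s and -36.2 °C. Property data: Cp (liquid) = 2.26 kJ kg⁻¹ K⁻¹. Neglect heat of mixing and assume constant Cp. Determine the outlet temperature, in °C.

Adiabatic, steady state ⇒ Σ ṁᵢCp,ᵢ(T_out − Tᵢ) = 0
Σ ṁᵢCp,ᵢTᵢ = 23.1×2.26×27.3 + 13.9×2.26×1.45 + 24.4×2.26×-36.2 = -525.44
Σ ṁᵢCp,ᵢ = 23.1×2.26 + 13.9×2.26 + 24.4×2.26 = 138.76
T_out = -525.44 / 138.76 = -3.7866 °C

T_out = -3.79 °C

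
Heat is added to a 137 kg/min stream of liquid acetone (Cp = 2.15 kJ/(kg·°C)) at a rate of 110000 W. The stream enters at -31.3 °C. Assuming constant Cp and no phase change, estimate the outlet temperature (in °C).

Q = 110000 W = 6600 kJ/min
ΔT = Q/(ṁ·Cp) = 6600/(137×2.15) = 22.407 K
T_out = -31.3 + 22.407 = -8.8929 °C

T_out = -8.89 °C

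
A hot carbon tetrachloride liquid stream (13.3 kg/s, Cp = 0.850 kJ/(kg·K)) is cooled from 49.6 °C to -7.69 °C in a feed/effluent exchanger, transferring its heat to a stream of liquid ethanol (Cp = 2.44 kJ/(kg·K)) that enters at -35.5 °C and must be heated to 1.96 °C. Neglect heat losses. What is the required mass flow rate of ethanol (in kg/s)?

ṁ_c = 7.09 kg/s

Heat released by hot stream: Q = 13.3 × 0.850 × (49.6 − -7.69) = 647.66 kJ/s
Energy balance on cold side (adiabatic exchanger): Q = ṁ_c·Cp_c·(T_c,out − T_c,in)
ṁ_c = 647.66 / [2.44 × (1.96 − -35.5)] = 7.0858 kg/s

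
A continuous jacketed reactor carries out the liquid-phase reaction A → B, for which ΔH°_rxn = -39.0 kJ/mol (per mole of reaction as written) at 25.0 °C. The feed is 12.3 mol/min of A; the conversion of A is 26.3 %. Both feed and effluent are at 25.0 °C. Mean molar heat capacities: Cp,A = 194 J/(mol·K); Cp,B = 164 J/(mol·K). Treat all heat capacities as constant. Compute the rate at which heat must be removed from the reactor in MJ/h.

Q_out = 7.57 MJ/h

Extent of reaction ξ = 0.263 × 12.3 = 3.2349 mol/min
Reaction term: ξ·ΔH°_rxn = 3.2349 × -39.0 = -126.16 kJ/min
Q = ΔH = -126.16 kJ/min = -2.1027 kW
Heat removed = 7.5697 MJ/h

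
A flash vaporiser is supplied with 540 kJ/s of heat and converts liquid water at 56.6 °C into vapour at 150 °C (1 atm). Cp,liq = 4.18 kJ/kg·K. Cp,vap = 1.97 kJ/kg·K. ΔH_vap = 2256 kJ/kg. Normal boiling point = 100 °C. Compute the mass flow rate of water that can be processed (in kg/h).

ṁ = 767 kg/h

Δh = 4.18×(100−56.6) + 2256 + 1.97×(150−100) = 2535.9 kJ/kg
Q = 540 kJ/s = 540 kJ/s = 1.944e+06 kJ/h
ṁ = Q/Δh = 1.944e+06 / 2535.9 = 766.59 kg/h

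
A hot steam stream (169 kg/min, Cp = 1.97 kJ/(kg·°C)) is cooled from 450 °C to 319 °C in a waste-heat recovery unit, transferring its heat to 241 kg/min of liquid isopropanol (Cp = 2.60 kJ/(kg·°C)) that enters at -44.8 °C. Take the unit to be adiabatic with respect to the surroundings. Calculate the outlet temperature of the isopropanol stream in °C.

T_c,out = 24.8 °C

Heat released by hot stream: Q = 169 × 1.97 × (450 − 319) = 43614 kJ/min
Energy balance on cold side (adiabatic exchanger): Q = ṁ_c·Cp_c·(T_c,out − T_c,in)
T_c,out = -44.8 + 43614/(241 × 2.60) = 24.804 °C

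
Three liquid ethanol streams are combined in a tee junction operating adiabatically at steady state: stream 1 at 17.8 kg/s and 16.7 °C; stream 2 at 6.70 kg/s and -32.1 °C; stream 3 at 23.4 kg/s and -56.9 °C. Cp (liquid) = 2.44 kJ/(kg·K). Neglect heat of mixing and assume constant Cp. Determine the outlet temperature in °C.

T_out = -26.1 °C

Adiabatic, steady state ⇒ Σ ṁᵢCp,ᵢ(T_out − Tᵢ) = 0
Σ ṁᵢCp,ᵢTᵢ = 17.8×2.44×16.7 + 6.70×2.44×-32.1 + 23.4×2.44×-56.9 = -3048.2
Σ ṁᵢCp,ᵢ = 17.8×2.44 + 6.70×2.44 + 23.4×2.44 = 116.88
T_out = -3048.2 / 116.88 = -26.081 °C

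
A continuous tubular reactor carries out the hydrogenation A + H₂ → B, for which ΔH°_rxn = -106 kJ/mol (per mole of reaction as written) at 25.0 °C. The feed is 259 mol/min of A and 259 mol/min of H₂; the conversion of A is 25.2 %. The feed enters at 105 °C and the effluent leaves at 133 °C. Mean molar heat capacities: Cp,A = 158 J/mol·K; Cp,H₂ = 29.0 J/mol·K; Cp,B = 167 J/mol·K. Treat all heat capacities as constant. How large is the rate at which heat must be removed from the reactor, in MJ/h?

Q_out = 342 MJ/h

Extent of reaction ξ = 0.252 × 259 = 65.268 mol/min
Reaction term: ξ·ΔH°_rxn = 65.268 × -106 = -6918.4 kJ/min
Sensible, feed 105→25 °C: -3874.6 kJ/min
Outlet flows (mol/min): A 193.73, H₂ 193.73, B 65.268
Sensible, products 25→133 °C: 5089.8 kJ/min
Q = ΔH = -5703.3 kJ/min = -95.054 kW
Heat removed = 342.2 MJ/h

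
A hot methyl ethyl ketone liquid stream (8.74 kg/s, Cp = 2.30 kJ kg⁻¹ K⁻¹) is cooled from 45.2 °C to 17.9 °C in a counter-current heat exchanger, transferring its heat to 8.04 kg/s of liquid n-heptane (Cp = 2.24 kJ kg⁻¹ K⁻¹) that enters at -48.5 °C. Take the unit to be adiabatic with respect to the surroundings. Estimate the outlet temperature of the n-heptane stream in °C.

T_c,out = -18.0 °C

Heat released by hot stream: Q = 8.74 × 2.30 × (45.2 − 17.9) = 548.78 kJ/s
Energy balance on cold side (adiabatic exchanger): Q = ṁ_c·Cp_c·(T_c,out − T_c,in)
T_c,out = -48.5 + 548.78/(8.04 × 2.24) = -18.028 °C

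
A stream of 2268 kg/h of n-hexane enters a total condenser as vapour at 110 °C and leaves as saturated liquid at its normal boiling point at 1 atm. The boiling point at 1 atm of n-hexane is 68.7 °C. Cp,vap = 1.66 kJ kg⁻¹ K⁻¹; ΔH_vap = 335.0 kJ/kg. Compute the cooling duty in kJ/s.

Q_c = 254 kJ/s

vapour 110→68.7 °C: -68.558 kJ/kg
condensation at 68.7 °C: -335 kJ/kg
Δh = -68.558 + -335 = -403.56 kJ/kg
Q = ṁ·Δh = 2268 kg/h × -403.56 kJ/kg = -915270 kJ/h
|Q| = 254.24 kW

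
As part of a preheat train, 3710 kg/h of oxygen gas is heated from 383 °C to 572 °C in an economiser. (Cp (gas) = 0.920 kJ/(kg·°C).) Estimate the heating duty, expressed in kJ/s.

Q = ṁ·Cp·ΔT = 3710 × 0.920 × (572 − 383) = 645090 kJ/h
Converting: 645090 / 3600 s = 179.19 kW

Q = 179 kJ/s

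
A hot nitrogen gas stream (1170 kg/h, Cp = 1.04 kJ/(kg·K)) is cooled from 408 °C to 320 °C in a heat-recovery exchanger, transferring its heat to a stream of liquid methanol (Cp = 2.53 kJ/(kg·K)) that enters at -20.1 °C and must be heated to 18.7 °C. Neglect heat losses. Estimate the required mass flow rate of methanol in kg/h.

Heat released by hot stream: Q = 1170 × 1.04 × (408 − 320) = 107080 kJ/h
Energy balance on cold side (adiabatic exchanger): Q = ṁ_c·Cp_c·(T_c,out − T_c,in)
ṁ_c = 107080 / [2.53 × (18.7 − -20.1)] = 1090.8 kg/h

ṁ_c = 1090 kg/h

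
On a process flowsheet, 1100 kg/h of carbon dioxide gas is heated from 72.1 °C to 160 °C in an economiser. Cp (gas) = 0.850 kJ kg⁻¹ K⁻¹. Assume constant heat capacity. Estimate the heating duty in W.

Q = 22800 W

Q = ṁ·Cp·ΔT = 1100 × 0.850 × (160 − 72.1) = 82186 kJ/h
Converting: 82186 / 3600 s = 22.83 kW
Heating duty = 22830 W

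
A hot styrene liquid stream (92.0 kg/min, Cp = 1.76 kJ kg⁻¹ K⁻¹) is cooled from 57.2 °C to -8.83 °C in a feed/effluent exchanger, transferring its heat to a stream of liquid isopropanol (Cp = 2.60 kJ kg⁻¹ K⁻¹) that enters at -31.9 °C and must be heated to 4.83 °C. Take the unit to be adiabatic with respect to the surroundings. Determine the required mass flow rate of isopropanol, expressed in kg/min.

Heat released by hot stream: Q = 92.0 × 1.76 × (57.2 − -8.83) = 10692 kJ/min
Energy balance on cold side (adiabatic exchanger): Q = ṁ_c·Cp_c·(T_c,out − T_c,in)
ṁ_c = 10692 / [2.60 × (4.83 − -31.9)] = 111.96 kg/min

ṁ_c = 112 kg/min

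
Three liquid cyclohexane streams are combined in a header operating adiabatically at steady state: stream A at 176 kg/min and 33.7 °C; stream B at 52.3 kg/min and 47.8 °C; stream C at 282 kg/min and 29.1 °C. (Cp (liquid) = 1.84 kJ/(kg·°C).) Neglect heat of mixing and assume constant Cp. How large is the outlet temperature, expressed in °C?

T_out = 32.6 °C

Energy balance with Q = 0: Σ ṁᵢCp,ᵢ(T_out − Tᵢ) = 0
Σ ṁᵢCp,ᵢTᵢ = 176×1.84×33.7 + 52.3×1.84×47.8 + 282×1.84×29.1 = 30613
Σ ṁᵢCp,ᵢ = 176×1.84 + 52.3×1.84 + 282×1.84 = 938.95
T_out = 30613 / 938.95 = 32.603 °C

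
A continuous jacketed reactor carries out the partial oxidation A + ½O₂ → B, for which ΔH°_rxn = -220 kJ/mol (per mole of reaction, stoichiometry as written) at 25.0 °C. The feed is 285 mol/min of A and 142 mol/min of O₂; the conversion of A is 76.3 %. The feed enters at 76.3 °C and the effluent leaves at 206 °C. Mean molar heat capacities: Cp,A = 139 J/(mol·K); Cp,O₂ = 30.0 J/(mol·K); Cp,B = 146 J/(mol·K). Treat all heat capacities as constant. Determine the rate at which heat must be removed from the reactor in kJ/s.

Extent of reaction ξ = 0.763 × 285 = 217.46 mol/min
Reaction term: ξ·ΔH°_rxn = 217.46 × -220 = -47840 kJ/min
Sensible, feed 76.3→25 °C: -2250.8 kJ/min
Outlet flows (mol/min): A 67.545, O₂ 33.272, B 217.46
Sensible, products 25→206 °C: 7626.5 kJ/min
Q = ΔH = -42464 kJ/min = -707.74 kW
Heat removed = 707.74 kJ/s

Q_out = 708 kJ/s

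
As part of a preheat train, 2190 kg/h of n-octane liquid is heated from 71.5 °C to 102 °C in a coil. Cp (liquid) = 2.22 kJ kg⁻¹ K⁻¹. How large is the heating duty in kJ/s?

Q = 41.2 kJ/s

Q = ṁ·Cp·ΔT = 2190 × 2.22 × (102 − 71.5) = 148280 kJ/h
Converting: 148280 / 3600 s = 41.19 kW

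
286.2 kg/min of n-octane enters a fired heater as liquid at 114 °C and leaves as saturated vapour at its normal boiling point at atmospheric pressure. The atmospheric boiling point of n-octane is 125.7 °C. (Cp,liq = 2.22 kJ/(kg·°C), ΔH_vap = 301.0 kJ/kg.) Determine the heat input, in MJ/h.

liquid 114→125.7 °C: 25.974 kJ/kg
vaporisation at 125.7 °C: 301 kJ/kg
Δh = 25.974 + 301 = 326.97 kJ/kg
Q = ṁ·Δh = 286.2 kg/min × 326.97 kJ/kg = 93580 kJ/min
|Q| = 1559.7 kW = 5614.8 MJ/h

Q = 5610 MJ/h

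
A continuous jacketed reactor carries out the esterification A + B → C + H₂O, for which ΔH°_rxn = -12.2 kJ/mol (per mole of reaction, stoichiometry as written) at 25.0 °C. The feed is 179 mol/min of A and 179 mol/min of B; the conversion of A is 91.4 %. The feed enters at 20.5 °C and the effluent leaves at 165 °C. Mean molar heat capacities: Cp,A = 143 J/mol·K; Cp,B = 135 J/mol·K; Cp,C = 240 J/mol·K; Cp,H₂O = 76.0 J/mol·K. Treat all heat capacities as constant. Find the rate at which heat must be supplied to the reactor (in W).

Extent of reaction ξ = 0.914 × 179 = 163.61 mol/min
Reaction term: ξ·ΔH°_rxn = 163.61 × -12.2 = -1996 kJ/min
Sensible, feed 20.5→25 °C: 223.93 kJ/min
Outlet flows (mol/min): A 15.394, B 15.394, C 163.61, H₂O 163.61
Sensible, products 25→165 °C: 7837.1 kJ/min
Q = ΔH = 6065 kJ/min = 101.08 kW
Heat supplied = 101080 W

Q_in = 101000 W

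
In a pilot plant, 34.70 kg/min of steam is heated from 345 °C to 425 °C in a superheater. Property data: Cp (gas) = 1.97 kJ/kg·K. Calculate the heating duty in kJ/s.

Q = 91.1 kJ/s

Q = ṁ·Cp·ΔT = 34.70 × 1.97 × (425 − 345) = 5468.7 kJ/min
Converting: 5468.7 / 60 s = 91.145 kW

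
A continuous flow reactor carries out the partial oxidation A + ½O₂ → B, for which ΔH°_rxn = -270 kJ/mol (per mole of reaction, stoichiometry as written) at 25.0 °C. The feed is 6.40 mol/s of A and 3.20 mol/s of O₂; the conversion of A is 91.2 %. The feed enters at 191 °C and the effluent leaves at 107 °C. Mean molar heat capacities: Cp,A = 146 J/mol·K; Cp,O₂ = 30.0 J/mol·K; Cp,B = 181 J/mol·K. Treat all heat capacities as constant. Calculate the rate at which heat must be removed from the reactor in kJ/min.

Extent of reaction ξ = 0.912 × 6.40 = 5.8368 mol/s
Reaction term: ξ·ΔH°_rxn = 5.8368 × -270 = -1575.9 kJ/s
Sensible, feed 191→25 °C: -171.05 kJ/s
Outlet flows (mol/s): A 0.5632, O₂ 0.2816, B 5.8368
Sensible, products 25→107 °C: 94.065 kJ/s
Q = ΔH = -1652.9 kJ/s = -1652.9 kW
Heat removed = 99175 kJ/min

Q_out = 99200 kJ/min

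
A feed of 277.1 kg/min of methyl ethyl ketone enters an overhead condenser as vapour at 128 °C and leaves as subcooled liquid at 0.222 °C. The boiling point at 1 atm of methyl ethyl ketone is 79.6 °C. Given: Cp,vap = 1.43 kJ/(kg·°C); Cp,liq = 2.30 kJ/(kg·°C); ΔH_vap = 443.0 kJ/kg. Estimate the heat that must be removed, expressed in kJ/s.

vapour 128→79.6 °C: -69.212 kJ/kg
condensation at 79.6 °C: -443 kJ/kg
liquid 79.6→0.222 °C: -182.57 kJ/kg
Δh = -69.212 + -443 + -182.57 = -694.78 kJ/kg
Q = ṁ·Δh = 277.1 kg/min × -694.78 kJ/kg = -192520 kJ/min
|Q| = 3208.7 kW

Q_c = 3210 kJ/s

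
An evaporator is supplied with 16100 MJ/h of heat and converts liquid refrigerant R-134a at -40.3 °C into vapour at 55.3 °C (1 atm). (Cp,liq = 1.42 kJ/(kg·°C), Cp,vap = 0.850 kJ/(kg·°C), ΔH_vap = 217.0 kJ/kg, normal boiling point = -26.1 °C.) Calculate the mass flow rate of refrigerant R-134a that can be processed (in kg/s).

Δh = 1.42×(-26.1−-40.3) + 217.0 + 0.850×(55.3−-26.1) = 306.35 kJ/kg
Q = 16100 MJ/h = 4472.2 kJ/s = 4472.2 kJ/s
ṁ = Q/Δh = 4472.2 / 306.35 = 14.598 kg/s

ṁ = 14.6 kg/s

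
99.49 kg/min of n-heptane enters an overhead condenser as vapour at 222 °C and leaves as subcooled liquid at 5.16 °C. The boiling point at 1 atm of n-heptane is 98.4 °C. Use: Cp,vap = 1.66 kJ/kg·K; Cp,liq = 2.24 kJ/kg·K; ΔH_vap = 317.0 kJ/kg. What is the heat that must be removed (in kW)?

vapour 222→98.4 °C: -205.18 kJ/kg
condensation at 98.4 °C: -317 kJ/kg
liquid 98.4→5.16 °C: -208.86 kJ/kg
Δh = -205.18 + -317 + -208.86 = -731.03 kJ/kg
Q = ṁ·Δh = 99.49 kg/min × -731.03 kJ/kg = -72731 kJ/min
|Q| = 1212.2 kW

Q_c = 1210 kW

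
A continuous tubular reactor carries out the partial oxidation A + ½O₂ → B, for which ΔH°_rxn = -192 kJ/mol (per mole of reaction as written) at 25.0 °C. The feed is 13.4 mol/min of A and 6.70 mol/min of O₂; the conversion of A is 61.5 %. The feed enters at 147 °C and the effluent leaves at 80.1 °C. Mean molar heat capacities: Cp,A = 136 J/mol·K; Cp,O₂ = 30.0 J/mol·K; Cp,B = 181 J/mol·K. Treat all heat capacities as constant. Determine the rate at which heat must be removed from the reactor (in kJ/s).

Extent of reaction ξ = 0.615 × 13.4 = 8.241 mol/min
Reaction term: ξ·ΔH°_rxn = 8.241 × -192 = -1582.3 kJ/min
Sensible, feed 147→25 °C: -246.85 kJ/min
Outlet flows (mol/min): A 5.159, O₂ 2.5795, B 8.241
Sensible, products 25→80.1 °C: 125.11 kJ/min
Q = ΔH = -1704 kJ/min = -28.4 kW
Heat removed = 28.4 kJ/s

Q_out = 28.4 kJ/s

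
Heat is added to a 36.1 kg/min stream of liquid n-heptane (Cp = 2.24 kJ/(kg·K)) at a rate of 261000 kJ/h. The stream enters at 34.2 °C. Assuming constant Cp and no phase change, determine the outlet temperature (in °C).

T_out = 88.0 °C

Q = 261000 kJ/h = 4350 kJ/min
ΔT = Q/(ṁ·Cp) = 4350/(36.1×2.24) = 53.794 K
T_out = 34.2 + 53.794 = 87.994 °C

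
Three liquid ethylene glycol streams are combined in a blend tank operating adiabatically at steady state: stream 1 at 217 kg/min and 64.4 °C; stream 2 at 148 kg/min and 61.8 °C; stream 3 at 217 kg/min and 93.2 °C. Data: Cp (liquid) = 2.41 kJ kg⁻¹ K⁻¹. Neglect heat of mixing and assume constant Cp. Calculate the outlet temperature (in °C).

T_out = 74.5 °C

Energy balance with Q = 0: Σ ṁᵢCp,ᵢ(T_out − Tᵢ) = 0
Σ ṁᵢCp,ᵢTᵢ = 217×2.41×64.4 + 148×2.41×61.8 + 217×2.41×93.2 = 104460
Σ ṁᵢCp,ᵢ = 217×2.41 + 148×2.41 + 217×2.41 = 1402.6
T_out = 104460 / 1402.6 = 74.477 °C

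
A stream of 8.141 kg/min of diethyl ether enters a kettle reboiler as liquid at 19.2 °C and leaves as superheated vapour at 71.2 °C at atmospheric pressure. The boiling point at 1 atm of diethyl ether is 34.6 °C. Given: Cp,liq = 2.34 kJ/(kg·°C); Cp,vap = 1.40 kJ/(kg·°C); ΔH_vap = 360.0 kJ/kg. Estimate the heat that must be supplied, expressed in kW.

liquid 19.2→34.6 °C: 36.036 kJ/kg
vaporisation at 34.6 °C: 360 kJ/kg
vapour 34.6→71.2 °C: 51.24 kJ/kg
Δh = 36.036 + 360 + 51.24 = 447.28 kJ/kg
Q = ṁ·Δh = 8.141 kg/min × 447.28 kJ/kg = 3641.3 kJ/min
|Q| = 60.688 kW

Q = 60.7 kW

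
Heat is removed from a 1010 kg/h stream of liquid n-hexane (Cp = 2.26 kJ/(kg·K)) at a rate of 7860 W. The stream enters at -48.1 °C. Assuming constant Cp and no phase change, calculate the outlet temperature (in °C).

Q = 7860 W = 28296 kJ/h
ΔT = Q/(ṁ·Cp) = 28296/(1010×2.26) = 12.396 K
T_out = -48.1 − 12.396 = -60.496 °C

T_out = -60.5 °C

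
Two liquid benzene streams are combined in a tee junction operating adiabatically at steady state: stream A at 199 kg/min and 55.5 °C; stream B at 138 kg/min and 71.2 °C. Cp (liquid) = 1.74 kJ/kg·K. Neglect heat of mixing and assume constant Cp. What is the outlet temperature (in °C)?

T_out = 61.9 °C

Energy balance with Q = 0: Σ ṁᵢCp,ᵢ(T_out − Tᵢ) = 0
Σ ṁᵢCp,ᵢTᵢ = 199×1.74×55.5 + 138×1.74×71.2 = 36314
Σ ṁᵢCp,ᵢ = 199×1.74 + 138×1.74 = 586.38
T_out = 36314 / 586.38 = 61.929 °C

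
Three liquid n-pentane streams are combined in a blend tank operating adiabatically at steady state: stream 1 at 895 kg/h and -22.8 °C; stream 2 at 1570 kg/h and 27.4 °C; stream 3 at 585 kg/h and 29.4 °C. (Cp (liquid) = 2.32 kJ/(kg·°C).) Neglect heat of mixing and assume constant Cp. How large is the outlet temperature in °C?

T_out = 13.1 °C

No heat crosses the boundary, so H_out = H_in.
T_out = Σ ṁᵢCp,ᵢTᵢ / Σ ṁᵢCp,ᵢ
      = 92362 / 7076 = 13.053 °C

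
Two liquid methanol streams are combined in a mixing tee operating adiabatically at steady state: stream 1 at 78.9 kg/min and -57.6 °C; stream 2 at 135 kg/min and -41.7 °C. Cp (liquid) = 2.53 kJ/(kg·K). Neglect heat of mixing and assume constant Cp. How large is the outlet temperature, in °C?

Adiabatic, steady state ⇒ Σ ṁᵢCp,ᵢ(T_out − Tᵢ) = 0
Σ ṁᵢCp,ᵢTᵢ = 78.9×2.53×-57.6 + 135×2.53×-41.7 = -25741
Σ ṁᵢCp,ᵢ = 78.9×2.53 + 135×2.53 = 541.17
T_out = -25741 / 541.17 = -47.565 °C

T_out = -47.6 °C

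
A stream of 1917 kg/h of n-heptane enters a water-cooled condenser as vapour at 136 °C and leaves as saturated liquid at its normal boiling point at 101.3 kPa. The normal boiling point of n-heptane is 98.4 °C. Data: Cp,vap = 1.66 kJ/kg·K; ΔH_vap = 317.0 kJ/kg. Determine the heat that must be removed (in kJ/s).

Q_c = 202 kJ/s

vapour 136→98.4 °C: -62.416 kJ/kg
condensation at 98.4 °C: -317 kJ/kg
Δh = -62.416 + -317 = -379.42 kJ/kg
Q = ṁ·Δh = 1917 kg/h × -379.42 kJ/kg = -727340 kJ/h
|Q| = 202.04 kW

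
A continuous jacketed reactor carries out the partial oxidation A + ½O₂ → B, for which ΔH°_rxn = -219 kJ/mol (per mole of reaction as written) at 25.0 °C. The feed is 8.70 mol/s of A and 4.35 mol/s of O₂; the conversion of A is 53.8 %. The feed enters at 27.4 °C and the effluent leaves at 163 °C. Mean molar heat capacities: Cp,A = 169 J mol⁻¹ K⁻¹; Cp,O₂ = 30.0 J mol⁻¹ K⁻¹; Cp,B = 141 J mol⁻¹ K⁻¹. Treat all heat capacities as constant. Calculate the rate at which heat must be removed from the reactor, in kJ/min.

Extent of reaction ξ = 0.538 × 8.70 = 4.6806 mol/s
Reaction term: ξ·ΔH°_rxn = 4.6806 × -219 = -1025.1 kJ/s
Sensible, feed 27.4→25 °C: -3.8419 kJ/s
Outlet flows (mol/s): A 4.0194, O₂ 2.0097, B 4.6806
Sensible, products 25→163 °C: 193.14 kJ/s
Q = ΔH = -835.76 kJ/s = -835.76 kW
Heat removed = 50145 kJ/min

Q_out = 50100 kJ/min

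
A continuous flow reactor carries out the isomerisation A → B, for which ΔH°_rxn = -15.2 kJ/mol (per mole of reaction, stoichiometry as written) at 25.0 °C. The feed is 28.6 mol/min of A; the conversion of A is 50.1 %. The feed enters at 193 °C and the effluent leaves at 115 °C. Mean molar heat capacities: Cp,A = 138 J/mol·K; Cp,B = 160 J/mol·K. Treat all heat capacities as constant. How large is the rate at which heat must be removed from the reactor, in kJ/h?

Q_out = 29800 kJ/h

Extent of reaction ξ = 0.501 × 28.6 = 14.329 mol/min
Reaction term: ξ·ΔH°_rxn = 14.329 × -15.2 = -217.79 kJ/min
Sensible, feed 193→25 °C: -663.06 kJ/min
Outlet flows (mol/min): A 14.271, B 14.329
Sensible, products 25→115 °C: 383.58 kJ/min
Q = ΔH = -497.27 kJ/min = -8.2879 kW
Heat removed = 29836 kJ/h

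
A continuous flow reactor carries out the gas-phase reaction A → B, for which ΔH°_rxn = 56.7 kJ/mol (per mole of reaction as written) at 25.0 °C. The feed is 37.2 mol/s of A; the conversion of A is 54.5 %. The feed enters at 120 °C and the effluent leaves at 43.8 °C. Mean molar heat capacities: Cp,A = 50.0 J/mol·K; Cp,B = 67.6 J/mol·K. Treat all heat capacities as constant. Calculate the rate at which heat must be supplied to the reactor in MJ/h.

Q_in = 3650 MJ/h

Extent of reaction ξ = 0.545 × 37.2 = 20.274 mol/s
Reaction term: ξ·ΔH°_rxn = 20.274 × 56.7 = 1149.5 kJ/s
Sensible, feed 120→25 °C: -176.7 kJ/s
Outlet flows (mol/s): A 16.926, B 20.274
Sensible, products 25→43.8 °C: 41.676 kJ/s
Q = ΔH = 1014.5 kJ/s = 1014.5 kW
Heat supplied = 3652.2 MJ/h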